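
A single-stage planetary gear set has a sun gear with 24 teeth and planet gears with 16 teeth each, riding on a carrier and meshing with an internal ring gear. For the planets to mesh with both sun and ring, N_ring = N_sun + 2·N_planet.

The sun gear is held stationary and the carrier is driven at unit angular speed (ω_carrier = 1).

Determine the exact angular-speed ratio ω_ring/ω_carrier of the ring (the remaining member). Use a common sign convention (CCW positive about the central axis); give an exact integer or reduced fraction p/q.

N_ring = 24 + 2·16 = 56
24(ω_s−ω_c) = −56(ω_r−ω_c),  ω_s=0, ω_c=1
ω_r = 1 − (24/56)(0−1) = 10/7
ω_r/ω_c = 10/7

10/7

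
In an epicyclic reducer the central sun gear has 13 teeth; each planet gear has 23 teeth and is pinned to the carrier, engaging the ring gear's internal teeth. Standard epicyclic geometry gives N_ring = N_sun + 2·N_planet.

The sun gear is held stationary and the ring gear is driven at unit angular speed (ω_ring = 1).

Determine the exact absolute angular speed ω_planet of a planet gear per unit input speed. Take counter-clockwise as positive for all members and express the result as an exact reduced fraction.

N_ring = 13 + 2·23 = 59
13(ω_s−ω_c) = −59(ω_r−ω_c),  ω_s=0, ω_r=1
13(0−ω_c) = −59(1−ω_c)  ⇒  72ω_c = 59  ⇒  ω_c = 59/72
sun–planet: 13·(0−59/72) = −23·(ω_p−ω_c)  ⇒  ω_p−ω_c = −(13/23)·(-59/72) = 767/1656
ω_p = 59/72 + 767/1656 = 59/46

59/46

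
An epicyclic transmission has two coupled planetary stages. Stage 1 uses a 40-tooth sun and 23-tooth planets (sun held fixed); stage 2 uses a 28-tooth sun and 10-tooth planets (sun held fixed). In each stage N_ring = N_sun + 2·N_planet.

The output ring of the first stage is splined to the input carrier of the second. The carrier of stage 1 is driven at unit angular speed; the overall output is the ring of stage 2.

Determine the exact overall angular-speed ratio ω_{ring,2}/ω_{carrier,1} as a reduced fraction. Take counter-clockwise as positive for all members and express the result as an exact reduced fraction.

Stage 1: N_ring = 40 + 2·23 = 86
Stage 1: 40(ω_s−ω_c) = −86(ω_r−ω_c),  ω_s=0, ω_c=1
Stage 1: ω_r = 1 − (40/86)(0−1) = 63/43
  ⇒ ω_r¹/ω_c¹ = 63/43
Stage 2: N_ring = 28 + 2·10 = 48
Stage 2: 28(ω_s−ω_c) = −48(ω_r−ω_c),  ω_s=0, ω_c=1
Stage 2: ω_r = 1 − (28/48)(0−1) = 19/12
  ⇒ ω_r²/ω_c² = 19/12
Coupling ω_c² = ω_r¹ ⇒ overall = 63/43 × 19/12 = 399/172

399/172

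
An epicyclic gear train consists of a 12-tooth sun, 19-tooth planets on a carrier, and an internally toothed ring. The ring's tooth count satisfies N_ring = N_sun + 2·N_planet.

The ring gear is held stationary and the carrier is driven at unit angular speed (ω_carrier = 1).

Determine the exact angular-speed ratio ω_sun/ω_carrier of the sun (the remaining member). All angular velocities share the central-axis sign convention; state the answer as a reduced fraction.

N_ring = 12 + 2·19 = 50
12(ω_s−ω_c) = −50(ω_r−ω_c),  ω_r=0, ω_c=1
ω_s = 1 − (50/12)(0−1) = 31/6
ω_s/ω_c = 31/6

31/6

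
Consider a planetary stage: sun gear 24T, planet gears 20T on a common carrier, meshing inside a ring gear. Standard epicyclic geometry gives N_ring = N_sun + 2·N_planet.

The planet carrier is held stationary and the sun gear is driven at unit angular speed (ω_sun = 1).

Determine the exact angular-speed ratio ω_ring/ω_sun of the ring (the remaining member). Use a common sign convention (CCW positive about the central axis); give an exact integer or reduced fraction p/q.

N_ring = 24 + 2·20 = 64
24(ω_s−ω_c) = −64(ω_r−ω_c),  ω_c=0, ω_s=1
ω_r = 0 − (24/64)(1−0) = -3/8
ω_r/ω_s = -3/8

-3/8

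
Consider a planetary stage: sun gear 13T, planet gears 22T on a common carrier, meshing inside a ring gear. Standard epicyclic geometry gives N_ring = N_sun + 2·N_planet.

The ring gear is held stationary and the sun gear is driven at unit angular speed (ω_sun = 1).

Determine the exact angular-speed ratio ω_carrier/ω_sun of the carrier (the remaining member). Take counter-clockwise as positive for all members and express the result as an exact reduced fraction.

N_ring = 13 + 2·22 = 57
13(ω_s−ω_c) = −57(ω_r−ω_c),  ω_r=0, ω_s=1
13(1−ω_c) = −57(0−ω_c)  ⇒  70ω_c = 13  ⇒  ω_c = 13/70
ω_c/ω_s = 13/70

13/70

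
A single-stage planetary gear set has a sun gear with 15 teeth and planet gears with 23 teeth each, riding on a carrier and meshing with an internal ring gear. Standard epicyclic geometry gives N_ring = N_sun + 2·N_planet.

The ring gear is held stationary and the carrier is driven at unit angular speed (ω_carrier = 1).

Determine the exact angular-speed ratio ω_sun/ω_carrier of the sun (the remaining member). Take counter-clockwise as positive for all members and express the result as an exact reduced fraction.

76/15

N_ring = 15 + 2·23 = 61
15(ω_s−ω_c) = −61(ω_r−ω_c),  ω_r=0, ω_c=1
ω_s = 1 − (61/15)(0−1) = 76/15
ω_s/ω_c = 76/15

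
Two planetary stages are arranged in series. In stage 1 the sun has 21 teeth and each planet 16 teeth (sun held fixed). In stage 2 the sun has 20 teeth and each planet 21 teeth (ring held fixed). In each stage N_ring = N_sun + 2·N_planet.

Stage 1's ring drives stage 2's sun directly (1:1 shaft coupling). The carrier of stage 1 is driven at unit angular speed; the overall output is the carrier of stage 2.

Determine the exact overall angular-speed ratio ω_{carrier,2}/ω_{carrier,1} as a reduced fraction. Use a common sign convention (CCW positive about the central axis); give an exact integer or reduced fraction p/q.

Stage 1: N_ring = 21 + 2·16 = 53
Stage 1: 21(ω_s−ω_c) = −53(ω_r−ω_c),  ω_s=0, ω_c=1
Stage 1: ω_r = 1 − (21/53)(0−1) = 74/53
  ⇒ ω_r¹/ω_c¹ = 74/53
Stage 2: N_ring = 20 + 2·21 = 62
Stage 2: 20(ω_s−ω_c) = −62(ω_r−ω_c),  ω_r=0, ω_s=1
Stage 2: 20(1−ω_c) = −62(0−ω_c)  ⇒  82ω_c = 20  ⇒  ω_c = 10/41
  ⇒ ω_c²/ω_s² = 10/41
Coupling ω_s² = ω_r¹ ⇒ overall = 74/53 × 10/41 = 740/2173

740/2173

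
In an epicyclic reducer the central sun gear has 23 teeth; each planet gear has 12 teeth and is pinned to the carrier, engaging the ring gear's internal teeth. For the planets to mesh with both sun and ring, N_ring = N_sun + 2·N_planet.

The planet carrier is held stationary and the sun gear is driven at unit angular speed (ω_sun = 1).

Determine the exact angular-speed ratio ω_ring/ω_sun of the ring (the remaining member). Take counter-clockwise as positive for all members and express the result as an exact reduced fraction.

N_ring = 23 + 2·12 = 47
23(ω_s−ω_c) = −47(ω_r−ω_c),  ω_c=0, ω_s=1
ω_r = 0 − (23/47)(1−0) = -23/47
ω_r/ω_s = -23/47

-23/47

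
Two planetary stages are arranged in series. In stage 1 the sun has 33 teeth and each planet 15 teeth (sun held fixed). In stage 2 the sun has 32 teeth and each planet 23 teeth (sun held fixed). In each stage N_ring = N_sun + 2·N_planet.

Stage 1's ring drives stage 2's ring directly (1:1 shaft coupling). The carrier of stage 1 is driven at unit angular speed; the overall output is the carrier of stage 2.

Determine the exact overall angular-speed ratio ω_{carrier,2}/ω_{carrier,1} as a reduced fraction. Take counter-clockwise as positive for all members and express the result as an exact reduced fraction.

416/385

Stage 1: N_ring = 33 + 2·15 = 63
Stage 1: 33(ω_s−ω_c) = −63(ω_r−ω_c),  ω_s=0, ω_c=1
Stage 1: ω_r = 1 − (33/63)(0−1) = 32/21
  ⇒ ω_r¹/ω_c¹ = 32/21
Stage 2: N_ring = 32 + 2·23 = 78
Stage 2: 32(ω_s−ω_c) = −78(ω_r−ω_c),  ω_s=0, ω_r=1
Stage 2: 32(0−ω_c) = −78(1−ω_c)  ⇒  110ω_c = 78  ⇒  ω_c = 39/55
  ⇒ ω_c²/ω_r² = 39/55
Coupling ω_r² = ω_r¹ ⇒ overall = 32/21 × 39/55 = 416/385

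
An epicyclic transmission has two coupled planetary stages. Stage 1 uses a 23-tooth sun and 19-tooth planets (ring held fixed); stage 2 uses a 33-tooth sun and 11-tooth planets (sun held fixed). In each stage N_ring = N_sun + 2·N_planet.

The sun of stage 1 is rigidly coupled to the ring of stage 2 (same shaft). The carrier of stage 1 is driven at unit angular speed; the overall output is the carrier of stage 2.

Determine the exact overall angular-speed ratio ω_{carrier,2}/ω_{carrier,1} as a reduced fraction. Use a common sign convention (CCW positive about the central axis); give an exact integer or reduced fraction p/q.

105/46

Stage 1: N_ring = 23 + 2·19 = 61
Stage 1: 23(ω_s−ω_c) = −61(ω_r−ω_c),  ω_r=0, ω_c=1
Stage 1: ω_s = 1 − (61/23)(0−1) = 84/23
  ⇒ ω_s¹/ω_c¹ = 84/23
Stage 2: N_ring = 33 + 2·11 = 55
Stage 2: 33(ω_s−ω_c) = −55(ω_r−ω_c),  ω_s=0, ω_r=1
Stage 2: 33(0−ω_c) = −55(1−ω_c)  ⇒  88ω_c = 55  ⇒  ω_c = 5/8
  ⇒ ω_c²/ω_r² = 5/8
Coupling ω_r² = ω_s¹ ⇒ overall = 84/23 × 5/8 = 105/46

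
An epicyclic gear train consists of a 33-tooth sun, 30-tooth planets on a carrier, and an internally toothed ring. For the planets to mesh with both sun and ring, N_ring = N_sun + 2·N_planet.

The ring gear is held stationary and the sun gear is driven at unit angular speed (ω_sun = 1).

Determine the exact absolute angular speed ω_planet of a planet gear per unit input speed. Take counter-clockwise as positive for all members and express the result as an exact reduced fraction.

N_ring = 33 + 2·30 = 93
33(ω_s−ω_c) = −93(ω_r−ω_c),  ω_r=0, ω_s=1
33(1−ω_c) = −93(0−ω_c)  ⇒  126ω_c = 33  ⇒  ω_c = 11/42
sun–planet: 33·(1−11/42) = −30·(ω_p−ω_c)  ⇒  ω_p−ω_c = −(33/30)·(31/42) = -341/420
ω_p = 11/42 − 341/420 = -11/20

-11/20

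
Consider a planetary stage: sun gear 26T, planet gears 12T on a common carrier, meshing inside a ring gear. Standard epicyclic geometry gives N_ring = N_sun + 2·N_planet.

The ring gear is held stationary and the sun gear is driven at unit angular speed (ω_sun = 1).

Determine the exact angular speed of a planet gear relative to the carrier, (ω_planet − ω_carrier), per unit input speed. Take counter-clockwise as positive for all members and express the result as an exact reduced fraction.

N_ring = 26 + 2·12 = 50
26(ω_s−ω_c) = −50(ω_r−ω_c),  ω_r=0, ω_s=1
26(1−ω_c) = −50(0−ω_c)  ⇒  76ω_c = 26  ⇒  ω_c = 13/38
sun–planet: 26·(1−13/38) = −12·(ω_p−ω_c)  ⇒  ω_p−ω_c = −(26/12)·(25/38) = -325/228

-325/228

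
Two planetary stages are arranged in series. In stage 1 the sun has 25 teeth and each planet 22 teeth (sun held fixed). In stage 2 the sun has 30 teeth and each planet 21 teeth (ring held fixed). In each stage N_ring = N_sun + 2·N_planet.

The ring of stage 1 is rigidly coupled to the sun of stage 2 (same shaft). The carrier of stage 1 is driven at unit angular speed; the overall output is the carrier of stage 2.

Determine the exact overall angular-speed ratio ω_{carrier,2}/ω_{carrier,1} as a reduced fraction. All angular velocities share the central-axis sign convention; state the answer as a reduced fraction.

Stage 1: N_ring = 25 + 2·22 = 69
Stage 1: 25(ω_s−ω_c) = −69(ω_r−ω_c),  ω_s=0, ω_c=1
Stage 1: ω_r = 1 − (25/69)(0−1) = 94/69
  ⇒ ω_r¹/ω_c¹ = 94/69
Stage 2: N_ring = 30 + 2·21 = 72
Stage 2: 30(ω_s−ω_c) = −72(ω_r−ω_c),  ω_r=0, ω_s=1
Stage 2: 30(1−ω_c) = −72(0−ω_c)  ⇒  102ω_c = 30  ⇒  ω_c = 5/17
  ⇒ ω_c²/ω_s² = 5/17
Coupling ω_s² = ω_r¹ ⇒ overall = 94/69 × 5/17 = 470/1173

470/1173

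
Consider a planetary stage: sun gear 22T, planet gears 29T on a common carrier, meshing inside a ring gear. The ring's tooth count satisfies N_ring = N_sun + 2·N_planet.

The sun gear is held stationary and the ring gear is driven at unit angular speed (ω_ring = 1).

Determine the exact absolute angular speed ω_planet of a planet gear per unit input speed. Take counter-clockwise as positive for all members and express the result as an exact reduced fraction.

40/29

N_ring = 22 + 2·29 = 80
22(ω_s−ω_c) = −80(ω_r−ω_c),  ω_s=0, ω_r=1
22(0−ω_c) = −80(1−ω_c)  ⇒  102ω_c = 80  ⇒  ω_c = 40/51
sun–planet: 22·(0−40/51) = −29·(ω_p−ω_c)  ⇒  ω_p−ω_c = −(22/29)·(-40/51) = 880/1479
ω_p = 40/51 + 880/1479 = 40/29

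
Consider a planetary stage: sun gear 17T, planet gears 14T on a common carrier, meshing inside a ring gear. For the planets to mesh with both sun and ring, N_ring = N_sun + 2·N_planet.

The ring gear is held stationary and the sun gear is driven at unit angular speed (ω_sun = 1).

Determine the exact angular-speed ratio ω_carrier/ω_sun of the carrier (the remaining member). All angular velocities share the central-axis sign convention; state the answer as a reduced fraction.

N_ring = 17 + 2·14 = 45
17(ω_s−ω_c) = −45(ω_r−ω_c),  ω_r=0, ω_s=1
17(1−ω_c) = −45(0−ω_c)  ⇒  62ω_c = 17  ⇒  ω_c = 17/62
ω_c/ω_s = 17/62

17/62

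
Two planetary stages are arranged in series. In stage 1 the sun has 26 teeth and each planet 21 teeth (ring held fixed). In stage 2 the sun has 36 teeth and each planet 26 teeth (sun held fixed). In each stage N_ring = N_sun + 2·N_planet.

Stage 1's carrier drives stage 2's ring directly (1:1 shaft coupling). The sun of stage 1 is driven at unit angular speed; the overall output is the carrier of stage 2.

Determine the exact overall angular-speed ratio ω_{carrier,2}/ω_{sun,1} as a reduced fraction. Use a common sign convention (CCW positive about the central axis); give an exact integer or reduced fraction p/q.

Stage 1: N_ring = 26 + 2·21 = 68
Stage 1: 26(ω_s−ω_c) = −68(ω_r−ω_c),  ω_r=0, ω_s=1
Stage 1: 26(1−ω_c) = −68(0−ω_c)  ⇒  94ω_c = 26  ⇒  ω_c = 13/47
  ⇒ ω_c¹/ω_s¹ = 13/47
Stage 2: N_ring = 36 + 2·26 = 88
Stage 2: 36(ω_s−ω_c) = −88(ω_r−ω_c),  ω_s=0, ω_r=1
Stage 2: 36(0−ω_c) = −88(1−ω_c)  ⇒  124ω_c = 88  ⇒  ω_c = 22/31
  ⇒ ω_c²/ω_r² = 22/31
Coupling ω_r² = ω_c¹ ⇒ overall = 13/47 × 22/31 = 286/1457

286/1457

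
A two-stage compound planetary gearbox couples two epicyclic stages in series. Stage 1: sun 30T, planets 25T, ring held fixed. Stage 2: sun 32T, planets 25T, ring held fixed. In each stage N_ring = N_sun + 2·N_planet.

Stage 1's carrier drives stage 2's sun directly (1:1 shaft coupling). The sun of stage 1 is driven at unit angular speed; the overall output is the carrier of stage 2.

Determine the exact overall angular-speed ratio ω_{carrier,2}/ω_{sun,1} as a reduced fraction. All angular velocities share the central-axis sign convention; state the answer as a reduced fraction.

Stage 1: N_ring = 30 + 2·25 = 80
Stage 1: 30(ω_s−ω_c) = −80(ω_r−ω_c),  ω_r=0, ω_s=1
Stage 1: 30(1−ω_c) = −80(0−ω_c)  ⇒  110ω_c = 30  ⇒  ω_c = 3/11
  ⇒ ω_c¹/ω_s¹ = 3/11
Stage 2: N_ring = 32 + 2·25 = 82
Stage 2: 32(ω_s−ω_c) = −82(ω_r−ω_c),  ω_r=0, ω_s=1
Stage 2: 32(1−ω_c) = −82(0−ω_c)  ⇒  114ω_c = 32  ⇒  ω_c = 16/57
  ⇒ ω_c²/ω_s² = 16/57
Coupling ω_s² = ω_c¹ ⇒ overall = 3/11 × 16/57 = 16/209

16/209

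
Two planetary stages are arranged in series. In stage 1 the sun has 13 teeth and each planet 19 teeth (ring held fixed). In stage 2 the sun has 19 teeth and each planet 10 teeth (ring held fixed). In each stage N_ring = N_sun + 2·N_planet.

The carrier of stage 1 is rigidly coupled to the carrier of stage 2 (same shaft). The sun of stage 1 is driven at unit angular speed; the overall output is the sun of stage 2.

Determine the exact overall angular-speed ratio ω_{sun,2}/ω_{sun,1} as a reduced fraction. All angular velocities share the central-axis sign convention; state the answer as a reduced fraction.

377/608

Stage 1: N_ring = 13 + 2·19 = 51
Stage 1: 13(ω_s−ω_c) = −51(ω_r−ω_c),  ω_r=0, ω_s=1
Stage 1: 13(1−ω_c) = −51(0−ω_c)  ⇒  64ω_c = 13  ⇒  ω_c = 13/64
  ⇒ ω_c¹/ω_s¹ = 13/64
Stage 2: N_ring = 19 + 2·10 = 39
Stage 2: 19(ω_s−ω_c) = −39(ω_r−ω_c),  ω_r=0, ω_c=1
Stage 2: ω_s = 1 − (39/19)(0−1) = 58/19
  ⇒ ω_s²/ω_c² = 58/19
Coupling ω_c² = ω_c¹ ⇒ overall = 13/64 × 58/19 = 377/608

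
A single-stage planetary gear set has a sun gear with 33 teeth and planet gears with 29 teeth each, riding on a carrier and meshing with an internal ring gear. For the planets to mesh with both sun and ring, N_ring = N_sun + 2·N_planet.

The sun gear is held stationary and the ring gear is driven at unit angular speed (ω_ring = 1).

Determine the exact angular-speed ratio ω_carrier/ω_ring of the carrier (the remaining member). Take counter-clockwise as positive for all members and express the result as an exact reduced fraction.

N_ring = 33 + 2·29 = 91
33(ω_s−ω_c) = −91(ω_r−ω_c),  ω_s=0, ω_r=1
33(0−ω_c) = −91(1−ω_c)  ⇒  124ω_c = 91  ⇒  ω_c = 91/124
ω_c/ω_r = 91/124

91/124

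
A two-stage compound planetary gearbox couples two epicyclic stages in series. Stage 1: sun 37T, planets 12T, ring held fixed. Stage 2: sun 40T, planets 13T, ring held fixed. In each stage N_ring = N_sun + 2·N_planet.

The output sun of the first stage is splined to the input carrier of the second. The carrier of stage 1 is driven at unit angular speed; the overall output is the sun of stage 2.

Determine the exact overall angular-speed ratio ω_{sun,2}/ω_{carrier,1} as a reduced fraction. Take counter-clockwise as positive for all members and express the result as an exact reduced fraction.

Stage 1: N_ring = 37 + 2·12 = 61
Stage 1: 37(ω_s−ω_c) = −61(ω_r−ω_c),  ω_r=0, ω_c=1
Stage 1: ω_s = 1 − (61/37)(0−1) = 98/37
  ⇒ ω_s¹/ω_c¹ = 98/37
Stage 2: N_ring = 40 + 2·13 = 66
Stage 2: 40(ω_s−ω_c) = −66(ω_r−ω_c),  ω_r=0, ω_c=1
Stage 2: ω_s = 1 − (66/40)(0−1) = 53/20
  ⇒ ω_s²/ω_c² = 53/20
Coupling ω_c² = ω_s¹ ⇒ overall = 98/37 × 53/20 = 2597/370

2597/370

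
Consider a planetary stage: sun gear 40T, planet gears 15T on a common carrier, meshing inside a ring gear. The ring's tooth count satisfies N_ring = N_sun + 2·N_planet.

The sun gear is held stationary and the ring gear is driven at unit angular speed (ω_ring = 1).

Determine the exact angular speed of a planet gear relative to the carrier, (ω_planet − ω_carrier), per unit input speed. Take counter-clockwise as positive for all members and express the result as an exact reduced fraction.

56/33

N_ring = 40 + 2·15 = 70
40(ω_s−ω_c) = −70(ω_r−ω_c),  ω_s=0, ω_r=1
40(0−ω_c) = −70(1−ω_c)  ⇒  110ω_c = 70  ⇒  ω_c = 7/11
sun–planet: 40·(0−7/11) = −15·(ω_p−ω_c)  ⇒  ω_p−ω_c = −(40/15)·(-7/11) = 56/33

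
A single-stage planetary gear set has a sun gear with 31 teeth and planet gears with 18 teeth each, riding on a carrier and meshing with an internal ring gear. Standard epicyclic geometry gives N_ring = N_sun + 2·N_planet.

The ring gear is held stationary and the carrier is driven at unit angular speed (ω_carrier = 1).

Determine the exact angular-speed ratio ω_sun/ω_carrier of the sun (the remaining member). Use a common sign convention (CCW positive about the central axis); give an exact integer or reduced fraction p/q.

98/31

N_ring = 31 + 2·18 = 67
31(ω_s−ω_c) = −67(ω_r−ω_c),  ω_r=0, ω_c=1
ω_s = 1 − (67/31)(0−1) = 98/31
ω_s/ω_c = 98/31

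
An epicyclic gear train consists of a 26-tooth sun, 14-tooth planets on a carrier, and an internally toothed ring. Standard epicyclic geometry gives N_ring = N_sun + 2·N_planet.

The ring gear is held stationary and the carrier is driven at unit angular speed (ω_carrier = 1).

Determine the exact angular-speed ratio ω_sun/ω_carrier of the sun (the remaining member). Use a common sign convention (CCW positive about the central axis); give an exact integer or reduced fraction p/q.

N_ring = 26 + 2·14 = 54
26(ω_s−ω_c) = −54(ω_r−ω_c),  ω_r=0, ω_c=1
ω_s = 1 − (54/26)(0−1) = 40/13
ω_s/ω_c = 40/13

40/13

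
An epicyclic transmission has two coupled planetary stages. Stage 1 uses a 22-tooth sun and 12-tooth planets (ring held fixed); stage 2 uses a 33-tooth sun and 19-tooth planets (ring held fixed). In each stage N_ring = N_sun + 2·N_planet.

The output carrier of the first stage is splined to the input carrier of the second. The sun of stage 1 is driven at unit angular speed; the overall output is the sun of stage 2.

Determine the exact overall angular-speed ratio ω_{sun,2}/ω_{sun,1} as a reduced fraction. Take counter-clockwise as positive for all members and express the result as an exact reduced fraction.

Stage 1: N_ring = 22 + 2·12 = 46
Stage 1: 22(ω_s−ω_c) = −46(ω_r−ω_c),  ω_r=0, ω_s=1
Stage 1: 22(1−ω_c) = −46(0−ω_c)  ⇒  68ω_c = 22  ⇒  ω_c = 11/34
  ⇒ ω_c¹/ω_s¹ = 11/34
Stage 2: N_ring = 33 + 2·19 = 71
Stage 2: 33(ω_s−ω_c) = −71(ω_r−ω_c),  ω_r=0, ω_c=1
Stage 2: ω_s = 1 − (71/33)(0−1) = 104/33
  ⇒ ω_s²/ω_c² = 104/33
Coupling ω_c² = ω_c¹ ⇒ overall = 11/34 × 104/33 = 52/51

52/51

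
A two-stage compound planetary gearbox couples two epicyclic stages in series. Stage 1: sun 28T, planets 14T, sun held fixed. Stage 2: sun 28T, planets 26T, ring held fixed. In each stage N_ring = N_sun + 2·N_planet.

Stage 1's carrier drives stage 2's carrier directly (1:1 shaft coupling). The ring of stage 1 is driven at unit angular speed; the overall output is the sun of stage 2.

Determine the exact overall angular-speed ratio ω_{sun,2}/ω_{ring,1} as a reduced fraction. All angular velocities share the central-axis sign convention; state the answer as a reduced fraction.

18/7

Stage 1: N_ring = 28 + 2·14 = 56
Stage 1: 28(ω_s−ω_c) = −56(ω_r−ω_c),  ω_s=0, ω_r=1
Stage 1: 28(0−ω_c) = −56(1−ω_c)  ⇒  84ω_c = 56  ⇒  ω_c = 2/3
  ⇒ ω_c¹/ω_r¹ = 2/3
Stage 2: N_ring = 28 + 2·26 = 80
Stage 2: 28(ω_s−ω_c) = −80(ω_r−ω_c),  ω_r=0, ω_c=1
Stage 2: ω_s = 1 − (80/28)(0−1) = 27/7
  ⇒ ω_s²/ω_c² = 27/7
Coupling ω_c² = ω_c¹ ⇒ overall = 2/3 × 27/7 = 18/7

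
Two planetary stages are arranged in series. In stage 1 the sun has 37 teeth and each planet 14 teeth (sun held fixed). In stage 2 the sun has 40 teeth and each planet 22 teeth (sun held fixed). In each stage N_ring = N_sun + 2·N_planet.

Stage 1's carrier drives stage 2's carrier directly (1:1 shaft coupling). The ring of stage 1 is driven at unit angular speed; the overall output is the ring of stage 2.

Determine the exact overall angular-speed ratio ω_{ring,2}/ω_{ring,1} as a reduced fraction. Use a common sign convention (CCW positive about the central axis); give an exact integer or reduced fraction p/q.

2015/2142

Stage 1: N_ring = 37 + 2·14 = 65
Stage 1: 37(ω_s−ω_c) = −65(ω_r−ω_c),  ω_s=0, ω_r=1
Stage 1: 37(0−ω_c) = −65(1−ω_c)  ⇒  102ω_c = 65  ⇒  ω_c = 65/102
  ⇒ ω_c¹/ω_r¹ = 65/102
Stage 2: N_ring = 40 + 2·22 = 84
Stage 2: 40(ω_s−ω_c) = −84(ω_r−ω_c),  ω_s=0, ω_c=1
Stage 2: ω_r = 1 − (40/84)(0−1) = 31/21
  ⇒ ω_r²/ω_c² = 31/21
Coupling ω_c² = ω_c¹ ⇒ overall = 65/102 × 31/21 = 2015/2142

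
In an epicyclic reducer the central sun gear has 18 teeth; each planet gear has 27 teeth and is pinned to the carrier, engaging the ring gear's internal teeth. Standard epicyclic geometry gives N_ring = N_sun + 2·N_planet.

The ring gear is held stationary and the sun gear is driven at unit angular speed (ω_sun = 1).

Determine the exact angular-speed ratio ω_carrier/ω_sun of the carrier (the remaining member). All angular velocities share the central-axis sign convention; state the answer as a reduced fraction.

N_ring = 18 + 2·27 = 72
18(ω_s−ω_c) = −72(ω_r−ω_c),  ω_r=0, ω_s=1
18(1−ω_c) = −72(0−ω_c)  ⇒  90ω_c = 18  ⇒  ω_c = 1/5
ω_c/ω_s = 1/5

1/5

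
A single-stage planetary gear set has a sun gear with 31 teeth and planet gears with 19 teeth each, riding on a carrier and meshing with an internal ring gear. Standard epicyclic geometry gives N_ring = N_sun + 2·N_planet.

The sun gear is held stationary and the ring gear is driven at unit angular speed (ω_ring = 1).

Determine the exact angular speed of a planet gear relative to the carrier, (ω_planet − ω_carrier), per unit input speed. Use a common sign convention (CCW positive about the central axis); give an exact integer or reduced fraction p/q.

2139/1900

N_ring = 31 + 2·19 = 69
31(ω_s−ω_c) = −69(ω_r−ω_c),  ω_s=0, ω_r=1
31(0−ω_c) = −69(1−ω_c)  ⇒  100ω_c = 69  ⇒  ω_c = 69/100
sun–planet: 31·(0−69/100) = −19·(ω_p−ω_c)  ⇒  ω_p−ω_c = −(31/19)·(-69/100) = 2139/1900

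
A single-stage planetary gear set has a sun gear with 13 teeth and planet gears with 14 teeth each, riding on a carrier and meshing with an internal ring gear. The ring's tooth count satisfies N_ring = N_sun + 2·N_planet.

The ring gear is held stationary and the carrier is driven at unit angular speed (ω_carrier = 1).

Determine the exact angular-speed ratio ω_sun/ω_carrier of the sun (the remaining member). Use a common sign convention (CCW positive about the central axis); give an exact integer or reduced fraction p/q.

54/13

N_ring = 13 + 2·14 = 41
13(ω_s−ω_c) = −41(ω_r−ω_c),  ω_r=0, ω_c=1
ω_s = 1 − (41/13)(0−1) = 54/13
ω_s/ω_c = 54/13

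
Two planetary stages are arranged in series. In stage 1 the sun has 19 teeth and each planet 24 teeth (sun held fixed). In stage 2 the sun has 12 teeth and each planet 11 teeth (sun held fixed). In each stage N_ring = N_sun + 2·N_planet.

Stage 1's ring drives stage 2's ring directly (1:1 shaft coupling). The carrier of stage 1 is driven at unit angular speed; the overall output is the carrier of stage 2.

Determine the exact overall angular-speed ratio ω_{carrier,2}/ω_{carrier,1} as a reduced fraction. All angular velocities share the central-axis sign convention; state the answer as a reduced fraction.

Stage 1: N_ring = 19 + 2·24 = 67
Stage 1: 19(ω_s−ω_c) = −67(ω_r−ω_c),  ω_s=0, ω_c=1
Stage 1: ω_r = 1 − (19/67)(0−1) = 86/67
  ⇒ ω_r¹/ω_c¹ = 86/67
Stage 2: N_ring = 12 + 2·11 = 34
Stage 2: 12(ω_s−ω_c) = −34(ω_r−ω_c),  ω_s=0, ω_r=1
Stage 2: 12(0−ω_c) = −34(1−ω_c)  ⇒  46ω_c = 34  ⇒  ω_c = 17/23
  ⇒ ω_c²/ω_r² = 17/23
Coupling ω_r² = ω_r¹ ⇒ overall = 86/67 × 17/23 = 1462/1541

1462/1541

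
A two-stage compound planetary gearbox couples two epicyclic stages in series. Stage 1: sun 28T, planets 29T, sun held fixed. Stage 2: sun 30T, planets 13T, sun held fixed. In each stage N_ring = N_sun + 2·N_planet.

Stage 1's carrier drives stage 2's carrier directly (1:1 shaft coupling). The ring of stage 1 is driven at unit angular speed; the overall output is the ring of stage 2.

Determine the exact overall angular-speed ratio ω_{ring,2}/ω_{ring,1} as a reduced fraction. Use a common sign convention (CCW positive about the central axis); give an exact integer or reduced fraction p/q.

1849/1596

Stage 1: N_ring = 28 + 2·29 = 86
Stage 1: 28(ω_s−ω_c) = −86(ω_r−ω_c),  ω_s=0, ω_r=1
Stage 1: 28(0−ω_c) = −86(1−ω_c)  ⇒  114ω_c = 86  ⇒  ω_c = 43/57
  ⇒ ω_c¹/ω_r¹ = 43/57
Stage 2: N_ring = 30 + 2·13 = 56
Stage 2: 30(ω_s−ω_c) = −56(ω_r−ω_c),  ω_s=0, ω_c=1
Stage 2: ω_r = 1 − (30/56)(0−1) = 43/28
  ⇒ ω_r²/ω_c² = 43/28
Coupling ω_c² = ω_c¹ ⇒ overall = 43/57 × 43/28 = 1849/1596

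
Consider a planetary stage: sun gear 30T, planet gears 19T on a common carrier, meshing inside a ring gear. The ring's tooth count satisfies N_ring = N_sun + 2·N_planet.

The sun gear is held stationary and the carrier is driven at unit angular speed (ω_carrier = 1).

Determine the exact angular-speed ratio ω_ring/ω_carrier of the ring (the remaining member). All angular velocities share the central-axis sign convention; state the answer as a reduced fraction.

N_ring = 30 + 2·19 = 68
30(ω_s−ω_c) = −68(ω_r−ω_c),  ω_s=0, ω_c=1
ω_r = 1 − (30/68)(0−1) = 49/34
ω_r/ω_c = 49/34

49/34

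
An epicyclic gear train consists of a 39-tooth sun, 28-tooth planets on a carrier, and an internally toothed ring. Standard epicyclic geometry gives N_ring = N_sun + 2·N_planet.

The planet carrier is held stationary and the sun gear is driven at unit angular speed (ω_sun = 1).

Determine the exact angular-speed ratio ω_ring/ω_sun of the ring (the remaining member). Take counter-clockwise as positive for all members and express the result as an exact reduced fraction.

-39/95

N_ring = 39 + 2·28 = 95
39(ω_s−ω_c) = −95(ω_r−ω_c),  ω_c=0, ω_s=1
ω_r = 0 − (39/95)(1−0) = -39/95
ω_r/ω_s = -39/95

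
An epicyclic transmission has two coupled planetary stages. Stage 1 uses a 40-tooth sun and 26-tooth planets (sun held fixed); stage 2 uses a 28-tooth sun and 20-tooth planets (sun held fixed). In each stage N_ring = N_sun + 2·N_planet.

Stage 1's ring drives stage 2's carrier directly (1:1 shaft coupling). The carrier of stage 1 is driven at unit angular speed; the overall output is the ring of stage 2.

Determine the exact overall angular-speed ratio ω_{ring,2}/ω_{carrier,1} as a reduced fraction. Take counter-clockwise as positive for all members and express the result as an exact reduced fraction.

792/391

Stage 1: N_ring = 40 + 2·26 = 92
Stage 1: 40(ω_s−ω_c) = −92(ω_r−ω_c),  ω_s=0, ω_c=1
Stage 1: ω_r = 1 − (40/92)(0−1) = 33/23
  ⇒ ω_r¹/ω_c¹ = 33/23
Stage 2: N_ring = 28 + 2·20 = 68
Stage 2: 28(ω_s−ω_c) = −68(ω_r−ω_c),  ω_s=0, ω_c=1
Stage 2: ω_r = 1 − (28/68)(0−1) = 24/17
  ⇒ ω_r²/ω_c² = 24/17
Coupling ω_c² = ω_r¹ ⇒ overall = 33/23 × 24/17 = 792/391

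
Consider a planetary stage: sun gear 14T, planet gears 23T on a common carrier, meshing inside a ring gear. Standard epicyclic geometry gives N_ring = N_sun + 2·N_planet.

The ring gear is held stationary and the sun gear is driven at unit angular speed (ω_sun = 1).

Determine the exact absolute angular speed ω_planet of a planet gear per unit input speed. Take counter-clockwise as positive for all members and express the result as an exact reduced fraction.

-7/23

N_ring = 14 + 2·23 = 60
14(ω_s−ω_c) = −60(ω_r−ω_c),  ω_r=0, ω_s=1
14(1−ω_c) = −60(0−ω_c)  ⇒  74ω_c = 14  ⇒  ω_c = 7/37
sun–planet: 14·(1−7/37) = −23·(ω_p−ω_c)  ⇒  ω_p−ω_c = −(14/23)·(30/37) = -420/851
ω_p = 7/37 − 420/851 = -7/23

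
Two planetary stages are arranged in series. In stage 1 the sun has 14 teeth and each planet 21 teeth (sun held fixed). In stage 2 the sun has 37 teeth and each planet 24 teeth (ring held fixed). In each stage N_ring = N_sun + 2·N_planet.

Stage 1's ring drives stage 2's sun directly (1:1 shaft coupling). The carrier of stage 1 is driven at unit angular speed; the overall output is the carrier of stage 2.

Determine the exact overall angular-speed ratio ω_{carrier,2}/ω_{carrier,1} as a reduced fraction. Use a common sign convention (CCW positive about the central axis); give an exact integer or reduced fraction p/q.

Stage 1: N_ring = 14 + 2·21 = 56
Stage 1: 14(ω_s−ω_c) = −56(ω_r−ω_c),  ω_s=0, ω_c=1
Stage 1: ω_r = 1 − (14/56)(0−1) = 5/4
  ⇒ ω_r¹/ω_c¹ = 5/4
Stage 2: N_ring = 37 + 2·24 = 85
Stage 2: 37(ω_s−ω_c) = −85(ω_r−ω_c),  ω_r=0, ω_s=1
Stage 2: 37(1−ω_c) = −85(0−ω_c)  ⇒  122ω_c = 37  ⇒  ω_c = 37/122
  ⇒ ω_c²/ω_s² = 37/122
Coupling ω_s² = ω_r¹ ⇒ overall = 5/4 × 37/122 = 185/488

185/488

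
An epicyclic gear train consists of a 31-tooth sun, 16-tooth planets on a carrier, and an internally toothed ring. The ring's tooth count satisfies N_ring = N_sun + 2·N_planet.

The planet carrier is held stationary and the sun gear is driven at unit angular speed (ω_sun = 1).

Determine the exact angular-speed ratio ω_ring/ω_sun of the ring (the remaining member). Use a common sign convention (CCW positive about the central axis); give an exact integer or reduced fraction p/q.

-31/63

N_ring = 31 + 2·16 = 63
31(ω_s−ω_c) = −63(ω_r−ω_c),  ω_c=0, ω_s=1
ω_r = 0 − (31/63)(1−0) = -31/63
ω_r/ω_s = -31/63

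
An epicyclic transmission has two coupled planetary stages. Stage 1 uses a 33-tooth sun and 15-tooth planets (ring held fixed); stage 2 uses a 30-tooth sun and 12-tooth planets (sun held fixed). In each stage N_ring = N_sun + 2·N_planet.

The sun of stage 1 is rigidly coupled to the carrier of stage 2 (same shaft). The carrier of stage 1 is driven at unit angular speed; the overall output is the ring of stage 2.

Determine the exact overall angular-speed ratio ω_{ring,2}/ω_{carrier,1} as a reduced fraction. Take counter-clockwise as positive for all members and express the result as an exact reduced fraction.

448/99

Stage 1: N_ring = 33 + 2·15 = 63
Stage 1: 33(ω_s−ω_c) = −63(ω_r−ω_c),  ω_r=0, ω_c=1
Stage 1: ω_s = 1 − (63/33)(0−1) = 32/11
  ⇒ ω_s¹/ω_c¹ = 32/11
Stage 2: N_ring = 30 + 2·12 = 54
Stage 2: 30(ω_s−ω_c) = −54(ω_r−ω_c),  ω_s=0, ω_c=1
Stage 2: ω_r = 1 − (30/54)(0−1) = 14/9
  ⇒ ω_r²/ω_c² = 14/9
Coupling ω_c² = ω_s¹ ⇒ overall = 32/11 × 14/9 = 448/99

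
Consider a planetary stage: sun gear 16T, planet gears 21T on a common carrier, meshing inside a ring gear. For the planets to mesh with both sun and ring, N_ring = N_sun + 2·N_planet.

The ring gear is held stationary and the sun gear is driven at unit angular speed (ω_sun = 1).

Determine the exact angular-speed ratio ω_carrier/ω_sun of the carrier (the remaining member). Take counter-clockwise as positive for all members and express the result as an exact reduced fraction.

8/37

N_ring = 16 + 2·21 = 58
16(ω_s−ω_c) = −58(ω_r−ω_c),  ω_r=0, ω_s=1
16(1−ω_c) = −58(0−ω_c)  ⇒  74ω_c = 16  ⇒  ω_c = 8/37
ω_c/ω_s = 8/37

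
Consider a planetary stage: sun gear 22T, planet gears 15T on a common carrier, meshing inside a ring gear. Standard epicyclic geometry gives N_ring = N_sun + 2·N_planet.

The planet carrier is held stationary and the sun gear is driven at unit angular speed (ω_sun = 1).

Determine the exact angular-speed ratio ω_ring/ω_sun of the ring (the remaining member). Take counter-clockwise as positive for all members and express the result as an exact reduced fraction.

N_ring = 22 + 2·15 = 52
22(ω_s−ω_c) = −52(ω_r−ω_c),  ω_c=0, ω_s=1
ω_r = 0 − (22/52)(1−0) = -11/26
ω_r/ω_s = -11/26

-11/26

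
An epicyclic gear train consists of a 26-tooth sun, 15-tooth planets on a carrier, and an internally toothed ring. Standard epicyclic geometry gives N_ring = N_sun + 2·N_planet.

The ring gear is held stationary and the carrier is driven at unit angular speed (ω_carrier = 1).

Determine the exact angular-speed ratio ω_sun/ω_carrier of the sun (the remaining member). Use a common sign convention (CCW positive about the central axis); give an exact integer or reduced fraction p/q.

N_ring = 26 + 2·15 = 56
26(ω_s−ω_c) = −56(ω_r−ω_c),  ω_r=0, ω_c=1
ω_s = 1 − (56/26)(0−1) = 41/13
ω_s/ω_c = 41/13

41/13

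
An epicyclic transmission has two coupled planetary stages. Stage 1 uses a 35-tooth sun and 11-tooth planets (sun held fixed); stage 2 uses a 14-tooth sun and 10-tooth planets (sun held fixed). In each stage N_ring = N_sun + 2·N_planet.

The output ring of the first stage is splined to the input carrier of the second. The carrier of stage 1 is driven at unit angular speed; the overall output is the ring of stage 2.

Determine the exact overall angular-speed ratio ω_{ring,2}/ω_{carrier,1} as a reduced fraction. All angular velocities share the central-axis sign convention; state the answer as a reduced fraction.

Stage 1: N_ring = 35 + 2·11 = 57
Stage 1: 35(ω_s−ω_c) = −57(ω_r−ω_c),  ω_s=0, ω_c=1
Stage 1: ω_r = 1 − (35/57)(0−1) = 92/57
  ⇒ ω_r¹/ω_c¹ = 92/57
Stage 2: N_ring = 14 + 2·10 = 34
Stage 2: 14(ω_s−ω_c) = −34(ω_r−ω_c),  ω_s=0, ω_c=1
Stage 2: ω_r = 1 − (14/34)(0−1) = 24/17
  ⇒ ω_r²/ω_c² = 24/17
Coupling ω_c² = ω_r¹ ⇒ overall = 92/57 × 24/17 = 736/323

736/323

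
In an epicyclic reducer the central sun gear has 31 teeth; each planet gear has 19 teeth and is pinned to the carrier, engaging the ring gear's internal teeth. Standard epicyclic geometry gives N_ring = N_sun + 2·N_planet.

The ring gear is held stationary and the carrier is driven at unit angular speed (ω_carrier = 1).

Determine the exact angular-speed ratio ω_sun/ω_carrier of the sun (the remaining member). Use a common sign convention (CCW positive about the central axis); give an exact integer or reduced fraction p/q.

N_ring = 31 + 2·19 = 69
31(ω_s−ω_c) = −69(ω_r−ω_c),  ω_r=0, ω_c=1
ω_s = 1 − (69/31)(0−1) = 100/31
ω_s/ω_c = 100/31

100/31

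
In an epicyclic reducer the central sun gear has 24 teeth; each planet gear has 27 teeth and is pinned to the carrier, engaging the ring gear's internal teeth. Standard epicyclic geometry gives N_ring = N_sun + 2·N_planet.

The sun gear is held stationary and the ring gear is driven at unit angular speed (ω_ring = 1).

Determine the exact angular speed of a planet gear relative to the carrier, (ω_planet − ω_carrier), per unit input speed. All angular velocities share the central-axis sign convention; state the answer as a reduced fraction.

104/153

N_ring = 24 + 2·27 = 78
24(ω_s−ω_c) = −78(ω_r−ω_c),  ω_s=0, ω_r=1
24(0−ω_c) = −78(1−ω_c)  ⇒  102ω_c = 78  ⇒  ω_c = 13/17
sun–planet: 24·(0−13/17) = −27·(ω_p−ω_c)  ⇒  ω_p−ω_c = −(24/27)·(-13/17) = 104/153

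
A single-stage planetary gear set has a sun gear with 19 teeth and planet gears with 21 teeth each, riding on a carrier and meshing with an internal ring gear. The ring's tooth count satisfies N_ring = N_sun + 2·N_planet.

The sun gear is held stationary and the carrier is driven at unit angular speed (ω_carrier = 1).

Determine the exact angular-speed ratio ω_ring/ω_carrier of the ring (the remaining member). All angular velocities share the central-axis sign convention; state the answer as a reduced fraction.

N_ring = 19 + 2·21 = 61
19(ω_s−ω_c) = −61(ω_r−ω_c),  ω_s=0, ω_c=1
ω_r = 1 − (19/61)(0−1) = 80/61
ω_r/ω_c = 80/61

80/61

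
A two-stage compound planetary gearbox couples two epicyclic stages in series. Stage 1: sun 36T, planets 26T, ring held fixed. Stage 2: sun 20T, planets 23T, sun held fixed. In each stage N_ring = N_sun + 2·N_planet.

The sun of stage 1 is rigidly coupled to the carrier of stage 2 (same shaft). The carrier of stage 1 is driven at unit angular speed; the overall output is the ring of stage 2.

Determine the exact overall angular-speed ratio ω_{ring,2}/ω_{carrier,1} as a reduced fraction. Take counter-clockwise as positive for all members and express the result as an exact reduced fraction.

Stage 1: N_ring = 36 + 2·26 = 88
Stage 1: 36(ω_s−ω_c) = −88(ω_r−ω_c),  ω_r=0, ω_c=1
Stage 1: ω_s = 1 − (88/36)(0−1) = 31/9
  ⇒ ω_s¹/ω_c¹ = 31/9
Stage 2: N_ring = 20 + 2·23 = 66
Stage 2: 20(ω_s−ω_c) = −66(ω_r−ω_c),  ω_s=0, ω_c=1
Stage 2: ω_r = 1 − (20/66)(0−1) = 43/33
  ⇒ ω_r²/ω_c² = 43/33
Coupling ω_c² = ω_s¹ ⇒ overall = 31/9 × 43/33 = 1333/297

1333/297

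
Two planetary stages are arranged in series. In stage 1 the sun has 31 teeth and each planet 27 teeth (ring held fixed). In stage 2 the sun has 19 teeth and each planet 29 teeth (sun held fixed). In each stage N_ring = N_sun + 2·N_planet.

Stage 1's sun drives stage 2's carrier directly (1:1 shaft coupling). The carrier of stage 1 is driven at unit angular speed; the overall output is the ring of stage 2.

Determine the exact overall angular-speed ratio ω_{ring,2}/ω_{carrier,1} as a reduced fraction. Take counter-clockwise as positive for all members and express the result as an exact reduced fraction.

Stage 1: N_ring = 31 + 2·27 = 85
Stage 1: 31(ω_s−ω_c) = −85(ω_r−ω_c),  ω_r=0, ω_c=1
Stage 1: ω_s = 1 − (85/31)(0−1) = 116/31
  ⇒ ω_s¹/ω_c¹ = 116/31
Stage 2: N_ring = 19 + 2·29 = 77
Stage 2: 19(ω_s−ω_c) = −77(ω_r−ω_c),  ω_s=0, ω_c=1
Stage 2: ω_r = 1 − (19/77)(0−1) = 96/77
  ⇒ ω_r²/ω_c² = 96/77
Coupling ω_c² = ω_s¹ ⇒ overall = 116/31 × 96/77 = 11136/2387

11136/2387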